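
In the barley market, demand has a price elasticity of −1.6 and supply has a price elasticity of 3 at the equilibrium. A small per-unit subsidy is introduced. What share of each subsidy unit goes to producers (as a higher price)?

For a small subsidy around the equilibrium, the benefit split depends on the relative slopes, which at a point are proportional to the elasticities.
Buyer share = εs/(εs + |εd|) = 3/(3 + 1.6) = 15/23; seller share = |εd|/(εs + |εd|) = 8/23.
So producers capture 8/23 of the subsidy.

Producer share = 8/23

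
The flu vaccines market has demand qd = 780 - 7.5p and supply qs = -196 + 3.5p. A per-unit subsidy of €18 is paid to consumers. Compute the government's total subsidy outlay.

Pre-subsidy: 780 - 7.5p = -196 + 3.5p gives p* = 976/11, q* = 1260/11.
With the rebate, buyers effectively pay pb = ps − 18, where ps is the price sellers receive.
Demand in terms of ps becomes qd = 780 − 7.5(ps − 18) = 915 - 7.5ps. Setting this equal to supply: 915 - 7.5ps = -196 + 3.5ps, so ps = 101.
Buyers pay pb = 101 − 18 = 83; q' = -196 + 3.5·101 = 157.5.
Government outlay = subsidy × quantity = 18 × 157.5 = 2835.

Government cost = €2835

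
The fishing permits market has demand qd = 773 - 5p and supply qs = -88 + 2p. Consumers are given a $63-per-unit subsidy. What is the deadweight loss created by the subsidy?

Deadweight loss = $2835

Pre-subsidy: 773 - 5p = -88 + 2p gives p* = 123, q* = 158.
With the rebate, buyers effectively pay pb = ps − 63, where ps is the price sellers receive.
Demand in terms of ps becomes qd = 773 − 5(ps − 63) = 1088 - 5ps. Setting this equal to supply: 1088 - 5ps = -88 + 2ps, so ps = 168.
Buyers pay pb = 168 − 63 = 105; q' = -88 + 2·168 = 248.
The subsidy expands output by 248 − 158 = 90 past the efficient level; on those units the gap between marginal cost and willingness to pay runs from 0 up to 63.
DWL = ½ × 63 × 90 = 2835.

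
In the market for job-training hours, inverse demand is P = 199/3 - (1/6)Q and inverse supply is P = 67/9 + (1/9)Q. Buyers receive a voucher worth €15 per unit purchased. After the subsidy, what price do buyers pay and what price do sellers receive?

Buyers pay €22; sellers receive €37

Pre-subsidy: 199/3 - (1/6)Q = 67/9 + (1/9)Q gives Q* = 212 and P* = 31.
With the rebate, buyers effectively pay Pb = Ps − 15, where Ps is the price sellers receive.
On the curves, Pb = 199/3 - (1/6)Q and Ps = 67/9 + (1/9)Q; the wedge Ps − Pb = 15 gives 67/9 + (1/9)Q − (199/3 - (1/6)Q) = 15, so Q' = 266.
Then Pb = 199/3 − (1/6)·266 = 22 and Ps = 67/9 + (1/9)·266 = 37.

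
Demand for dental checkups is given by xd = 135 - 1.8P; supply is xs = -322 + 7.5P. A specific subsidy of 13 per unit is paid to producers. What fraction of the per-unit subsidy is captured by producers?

Pre-subsidy: 135 - 1.8P = -322 + 7.5P gives P* = 4570/93, x* = 1443/31.
With the subsidy, sellers receive Ps = Pb + 13 for each unit, where Pb is the price buyers pay.
Supply in terms of Pb becomes xs = -322 + 7.5(Pb + 13) = -224.5 + 7.5Pb. Setting this equal to demand: 135 - 1.8Pb = -224.5 + 7.5Pb, so Pb = 3595/93.
Sellers receive Ps = 3595/93 + 13 = 4804/93; x' = 135 − 1.8·(3595/93) = 2028/31.
Buyers' price falls by P* − Pb = 4570/93 − 3595/93 = 325/31; sellers' price rises by Ps − P* = 4804/93 − 4570/93 = 78/31.
So producers capture (78/31)/13 = 6/31 of each unit of subsidy.

Producer share = 6/31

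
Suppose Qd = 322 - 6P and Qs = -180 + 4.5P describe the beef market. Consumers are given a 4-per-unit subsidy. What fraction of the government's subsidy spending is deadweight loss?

Pre-subsidy: 322 - 6P = -180 + 4.5P gives P* = 1004/21, Q* = 246/7.
With the rebate, buyers effectively pay Pb = Ps − 4, where Ps is the price sellers receive.
Demand in terms of Ps becomes Qd = 322 − 6(Ps − 4) = 346 - 6Ps. Setting this equal to supply: 346 - 6Ps = -180 + 4.5Ps, so Ps = 1052/21.
Buyers pay Pb = 1052/21 − 4 = 968/21; Q' = -180 + 4.5·(1052/21) = 318/7.
ΔCS = ½(246/7 + 318/7)(1004/21 − 968/21) = 3384/49; ΔPS = ½(246/7 + 318/7)(1052/21 − 1004/21) = 4512/49.
Government spending = 4 × 318/7 = 1272/7.
DWL = ½ × 4 × (318/7 − 246/7) = 144/7; fraction = (144/7) / (1272/7) = 6/53.

DWL / government spending = 6/53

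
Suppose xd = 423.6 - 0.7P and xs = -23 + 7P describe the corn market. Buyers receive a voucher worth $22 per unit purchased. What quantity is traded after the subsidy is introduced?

Pre-subsidy: 423.6 - 0.7P = -23 + 7P gives P* = 58, x* = 383.
With the rebate, buyers effectively pay Pb = Ps − 22, where Ps is the price sellers receive.
Demand in terms of Ps becomes xd = 423.6 − 0.7(Ps − 22) = 439 - 0.7Ps. Setting this equal to supply: 439 - 0.7Ps = -23 + 7Ps, so Ps = 60.
Buyers pay Pb = 60 − 22 = 38; x' = -23 + 7·60 = 397.

x' = 397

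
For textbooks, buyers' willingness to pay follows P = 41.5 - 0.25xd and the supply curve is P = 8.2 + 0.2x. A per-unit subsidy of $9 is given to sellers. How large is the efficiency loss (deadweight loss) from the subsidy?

Pre-subsidy: 41.5 - 0.25x = 8.2 + 0.2x gives x* = 74 and P* = 23.
With the subsidy, sellers receive Ps = Pb + 9 for each unit, where Pb is the price buyers pay.
On the curves, Pb = 41.5 - 0.25x and Ps = 8.2 + 0.2x; the wedge Ps − Pb = 9 gives 8.2 + 0.2x − (41.5 - 0.25x) = 9, so x' = 94.
Then Pb = 41.5 − 0.25·94 = 18 and Ps = 8.2 + 0.2·94 = 27.
The subsidy expands output by 94 − 74 = 20 past the efficient level; on those units the gap between marginal cost and willingness to pay runs from 0 up to 9.
DWL = ½ × 9 × 20 = 90.

Deadweight loss = $90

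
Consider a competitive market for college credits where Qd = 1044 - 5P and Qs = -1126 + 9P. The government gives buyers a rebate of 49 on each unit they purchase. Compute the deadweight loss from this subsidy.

Deadweight loss = 3858.75

Pre-subsidy: 1044 - 5P = -1126 + 9P gives P* = 155, Q* = 269.
With the rebate, buyers effectively pay Pb = Ps − 49, where Ps is the price sellers receive.
Demand in terms of Ps becomes Qd = 1044 − 5(Ps − 49) = 1289 - 5Ps. Setting this equal to supply: 1289 - 5Ps = -1126 + 9Ps, so Ps = 172.5.
Buyers pay Pb = 172.5 − 49 = 123.5; Q' = -1126 + 9·172.5 = 426.5.
The subsidy expands output by 426.5 − 269 = 157.5 past the efficient level; on those units the gap between marginal cost and willingness to pay runs from 0 up to 49.
DWL = ½ × 49 × 157.5 = 3858.75.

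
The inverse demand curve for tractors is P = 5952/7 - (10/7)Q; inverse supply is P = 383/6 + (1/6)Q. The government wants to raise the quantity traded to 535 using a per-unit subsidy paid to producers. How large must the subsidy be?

At Q = 535, from the demand curve buyers pay Pb = 5952/7 − (10/7)·535 = 86; from the supply curve sellers need Ps = 383/6 + (1/6)·535 = 153.
The subsidy must fill the gap: s = Ps − Pb = 153 − 86 = 67.

Required subsidy s = 67 per unit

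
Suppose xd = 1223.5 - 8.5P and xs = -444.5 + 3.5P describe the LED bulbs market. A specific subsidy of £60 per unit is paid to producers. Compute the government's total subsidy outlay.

Government cost = £11445

Pre-subsidy: 1223.5 - 8.5P = -444.5 + 3.5P gives P* = 139, x* = 42.
With the subsidy, sellers receive Ps = Pb + 60 for each unit, where Pb is the price buyers pay.
Supply in terms of Pb becomes xs = -444.5 + 3.5(Pb + 60) = -234.5 + 3.5Pb. Setting this equal to demand: 1223.5 - 8.5Pb = -234.5 + 3.5Pb, so Pb = 121.5.
Sellers receive Ps = 121.5 + 60 = 181.5; x' = 1223.5 − 8.5·121.5 = 190.75.
Government outlay = subsidy × quantity = 60 × 190.75 = 11445.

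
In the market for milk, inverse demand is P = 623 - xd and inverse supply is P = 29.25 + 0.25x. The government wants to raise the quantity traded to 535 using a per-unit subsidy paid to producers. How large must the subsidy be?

Required subsidy s = 75 per unit

At x = 535, from the demand curve buyers pay Pb = 623 − 1·535 = 88; from the supply curve sellers need Ps = 29.25 + 0.25·535 = 163.
The subsidy must fill the gap: s = Ps − Pb = 163 − 88 = 75.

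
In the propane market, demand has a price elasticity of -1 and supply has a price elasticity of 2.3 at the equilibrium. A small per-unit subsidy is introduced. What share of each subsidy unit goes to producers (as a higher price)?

Producer share = 10/33

For a small subsidy around the equilibrium, the benefit split depends on the relative slopes, which at a point are proportional to the elasticities.
Buyer share = εs/(εs + |εd|) = 2.3/(2.3 + 1) = 23/33; seller share = |εd|/(εs + |εd|) = 10/33.
So producers capture 10/33 of the subsidy.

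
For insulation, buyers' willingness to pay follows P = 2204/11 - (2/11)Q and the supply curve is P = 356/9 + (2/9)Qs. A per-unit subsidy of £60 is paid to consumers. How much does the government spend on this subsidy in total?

Government cost = £32790

Pre-subsidy: 2204/11 - (2/11)Q = 356/9 + (2/9)Q gives Q* = 398 and P* = 128.
With the rebate, buyers effectively pay Pb = Ps − 60, where Ps is the price sellers receive.
On the curves, Pb = 2204/11 - (2/11)Q and Ps = 356/9 + (2/9)Q; the wedge Ps − Pb = 60 gives 356/9 + (2/9)Q − (2204/11 - (2/11)Q) = 60, so Q' = 546.5.
Then Pb = 2204/11 − (2/11)·546.5 = 101 and Ps = 356/9 + (2/9)·546.5 = 161.
Government outlay = subsidy × quantity = 60 × 546.5 = 32790.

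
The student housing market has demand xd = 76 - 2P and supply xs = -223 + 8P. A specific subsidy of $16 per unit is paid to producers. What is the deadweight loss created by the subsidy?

Pre-subsidy: 76 - 2P = -223 + 8P gives P* = 29.9, x* = 16.2.
With the subsidy, sellers receive Ps = Pb + 16 for each unit, where Pb is the price buyers pay.
Supply in terms of Pb becomes xs = -223 + 8(Pb + 16) = -95 + 8Pb. Setting this equal to demand: 76 - 2Pb = -95 + 8Pb, so Pb = 17.1.
Sellers receive Ps = 17.1 + 16 = 33.1; x' = 76 − 2·17.1 = 41.8.
The subsidy expands output by 41.8 − 16.2 = 25.6 past the efficient level; on those units the gap between marginal cost and willingness to pay runs from 0 up to 16.
DWL = ½ × 16 × 25.6 = 204.8.

Deadweight loss = $204.8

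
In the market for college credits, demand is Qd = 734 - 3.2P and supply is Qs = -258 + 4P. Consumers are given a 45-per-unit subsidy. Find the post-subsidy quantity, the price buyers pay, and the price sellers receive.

Pre-subsidy: 734 - 3.2P = -258 + 4P gives P* = 1240/9, Q* = 2638/9.
With the rebate, buyers effectively pay Pb = Ps − 45, where Ps is the price sellers receive.
Demand in terms of Ps becomes Qd = 734 − 3.2(Ps − 45) = 878 - 3.2Ps. Setting this equal to supply: 878 - 3.2Ps = -258 + 4Ps, so Ps = 1420/9.
Buyers pay Pb = 1420/9 − 45 = 1015/9; Q' = -258 + 4·(1420/9) = 3358/9.

Q' = 3358/9; buyers pay 1015/9; sellers receive 1420/9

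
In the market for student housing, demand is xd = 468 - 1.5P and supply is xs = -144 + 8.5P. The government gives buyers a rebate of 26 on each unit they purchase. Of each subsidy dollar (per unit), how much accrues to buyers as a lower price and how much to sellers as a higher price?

Pre-subsidy: 468 - 1.5P = -144 + 8.5P gives P* = 61.2, x* = 376.2.
With the rebate, buyers effectively pay Pb = Ps − 26, where Ps is the price sellers receive.
Demand in terms of Ps becomes xd = 468 − 1.5(Ps − 26) = 507 - 1.5Ps. Setting this equal to supply: 507 - 1.5Ps = -144 + 8.5Ps, so Ps = 65.1.
Buyers pay Pb = 65.1 − 26 = 39.1; x' = -144 + 8.5·65.1 = 409.35.
Buyers' price falls by P* − Pb = 61.2 − 39.1 = 22.1; sellers' price rises by Ps − P* = 65.1 − 61.2 = 3.9.

Buyers gain 22.1 per unit; sellers gain 3.9 per unit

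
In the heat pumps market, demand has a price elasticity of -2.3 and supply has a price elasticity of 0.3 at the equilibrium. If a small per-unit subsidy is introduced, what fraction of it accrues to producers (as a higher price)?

For a small subsidy around the equilibrium, the benefit split depends on the relative slopes, which at a point are proportional to the elasticities.
Buyer share = εs/(εs + |εd|) = 0.3/(0.3 + 2.3) = 3/26; seller share = |εd|/(εs + |εd|) = 23/26.
So producers capture 23/26 of the subsidy.

Producer share = 23/26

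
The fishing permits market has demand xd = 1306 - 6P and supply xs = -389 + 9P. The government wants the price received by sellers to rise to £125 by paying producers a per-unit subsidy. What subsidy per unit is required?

Required subsidy s = £30 per unit

At a seller price of 125, quantity supplied is -389 + 9·125 = 736.
Buyers absorb 736 only when they pay Pb with 1306 − 6·Pb = 736, i.e. Pb = 95.
s = Ps − Pb = 125 − 95 = 30.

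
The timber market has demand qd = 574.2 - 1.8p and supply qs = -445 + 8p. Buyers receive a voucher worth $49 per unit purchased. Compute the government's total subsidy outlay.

Government cost = $22491

Pre-subsidy: 574.2 - 1.8p = -445 + 8p gives p* = 104, q* = 387.
With the rebate, buyers effectively pay pb = ps − 49, where ps is the price sellers receive.
Demand in terms of ps becomes qd = 574.2 − 1.8(ps − 49) = 662.4 - 1.8ps. Setting this equal to supply: 662.4 - 1.8ps = -445 + 8ps, so ps = 113.
Buyers pay pb = 113 − 49 = 64; q' = -445 + 8·113 = 459.
Government outlay = subsidy × quantity = 49 × 459 = 22491.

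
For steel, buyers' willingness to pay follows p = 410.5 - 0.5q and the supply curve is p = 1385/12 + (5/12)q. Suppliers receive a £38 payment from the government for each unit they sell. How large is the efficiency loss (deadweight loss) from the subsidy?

Deadweight loss = 8664/11

Pre-subsidy: 410.5 - 0.5q = 1385/12 + (5/12)q gives q* = 3541/11 and p* = 2745/11.
With the subsidy, sellers receive ps = pb + 38 for each unit, where pb is the price buyers pay.
On the curves, pb = 410.5 - 0.5q and ps = 1385/12 + (5/12)q; the wedge ps − pb = 38 gives 1385/12 + (5/12)q − (410.5 - 0.5q) = 38, so q' = 3997/11.
Then pb = 410.5 − 0.5·(3997/11) = 2517/11 and ps = 1385/12 + (5/12)·(3997/11) = 2935/11.
The subsidy expands output by 3997/11 − 3541/11 = 456/11 past the efficient level; on those units the gap between marginal cost and willingness to pay runs from 0 up to 38.
DWL = ½ × 38 × 456/11 = 8664/11.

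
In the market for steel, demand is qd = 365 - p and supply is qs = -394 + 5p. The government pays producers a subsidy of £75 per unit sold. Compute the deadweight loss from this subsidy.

Pre-subsidy: 365 - p = -394 + 5p gives p* = 126.5, q* = 238.5.
With the subsidy, sellers receive ps = pb + 75 for each unit, where pb is the price buyers pay.
Supply in terms of pb becomes qs = -394 + 5(pb + 75) = -19 + 5pb. Setting this equal to demand: 365 - pb = -19 + 5pb, so pb = 64.
Sellers receive ps = 64 + 75 = 139; q' = 365 − 1·64 = 301.
The subsidy expands output by 301 − 238.5 = 62.5 past the efficient level; on those units the gap between marginal cost and willingness to pay runs from 0 up to 75.
DWL = ½ × 75 × 62.5 = 2343.75.

Deadweight loss = £2343.75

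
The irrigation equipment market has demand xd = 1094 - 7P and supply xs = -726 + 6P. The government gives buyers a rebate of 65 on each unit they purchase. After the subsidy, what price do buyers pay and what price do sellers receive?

Buyers pay 110; sellers receive 175

Pre-subsidy: 1094 - 7P = -726 + 6P gives P* = 140, x* = 114.
With the rebate, buyers effectively pay Pb = Ps − 65, where Ps is the price sellers receive.
Demand in terms of Ps becomes xd = 1094 − 7(Ps − 65) = 1549 - 7Ps. Setting this equal to supply: 1549 - 7Ps = -726 + 6Ps, so Ps = 175.
Buyers pay Pb = 175 − 65 = 110; x' = -726 + 6·175 = 324.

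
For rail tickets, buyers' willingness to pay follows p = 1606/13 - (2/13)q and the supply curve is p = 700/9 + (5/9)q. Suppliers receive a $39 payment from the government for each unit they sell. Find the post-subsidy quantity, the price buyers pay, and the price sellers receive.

q' = 9917/83; buyers pay 8728/83; sellers receive 11965/83

Pre-subsidy: 1606/13 - (2/13)q = 700/9 + (5/9)q gives q* = 5354/83 and p* = 9430/83.
With the subsidy, sellers receive ps = pb + 39 for each unit, where pb is the price buyers pay.
On the curves, pb = 1606/13 - (2/13)q and ps = 700/9 + (5/9)q; the wedge ps − pb = 39 gives 700/9 + (5/9)q − (1606/13 - (2/13)q) = 39, so q' = 9917/83.
Then pb = 1606/13 − (2/13)·(9917/83) = 8728/83 and ps = 700/9 + (5/9)·(9917/83) = 11965/83.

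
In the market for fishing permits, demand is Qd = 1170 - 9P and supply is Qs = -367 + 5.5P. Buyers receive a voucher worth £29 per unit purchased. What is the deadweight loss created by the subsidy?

Deadweight loss = £1435.5

Pre-subsidy: 1170 - 9P = -367 + 5.5P gives P* = 106, Q* = 216.
With the rebate, buyers effectively pay Pb = Ps − 29, where Ps is the price sellers receive.
Demand in terms of Ps becomes Qd = 1170 − 9(Ps − 29) = 1431 - 9Ps. Setting this equal to supply: 1431 - 9Ps = -367 + 5.5Ps, so Ps = 124.
Buyers pay Pb = 124 − 29 = 95; Q' = -367 + 5.5·124 = 315.
The subsidy expands output by 315 − 216 = 99 past the efficient level; on those units the gap between marginal cost and willingness to pay runs from 0 up to 29.
DWL = ½ × 29 × 99 = 1435.5.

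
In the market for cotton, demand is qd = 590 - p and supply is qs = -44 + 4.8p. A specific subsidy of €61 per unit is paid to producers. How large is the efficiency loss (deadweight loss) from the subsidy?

Deadweight loss = 44652/29

Pre-subsidy: 590 - p = -44 + 4.8p gives p* = 3170/29, q* = 13940/29.
With the subsidy, sellers receive ps = pb + 61 for each unit, where pb is the price buyers pay.
Supply in terms of pb becomes qs = -44 + 4.8(pb + 61) = 248.8 + 4.8pb. Setting this equal to demand: 590 - pb = 248.8 + 4.8pb, so pb = 1706/29.
Sellers receive ps = 1706/29 + 61 = 3475/29; q' = 590 − 1·(1706/29) = 15404/29.
The subsidy expands output by 15404/29 − 13940/29 = 1464/29 past the efficient level; on those units the gap between marginal cost and willingness to pay runs from 0 up to 61.
DWL = ½ × 61 × 1464/29 = 44652/29.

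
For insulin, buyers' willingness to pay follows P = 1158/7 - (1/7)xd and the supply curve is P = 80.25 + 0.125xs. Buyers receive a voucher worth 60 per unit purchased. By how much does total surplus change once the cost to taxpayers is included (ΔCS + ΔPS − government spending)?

Net change in total surplus = -6720

Pre-subsidy: 1158/7 - (1/7)x = 80.25 + 0.125x gives x* = 318 and P* = 120.
With the rebate, buyers effectively pay Pb = Ps − 60, where Ps is the price sellers receive.
On the curves, Pb = 1158/7 - (1/7)x and Ps = 80.25 + 0.125x; the wedge Ps − Pb = 60 gives 80.25 + 0.125x − (1158/7 - (1/7)x) = 60, so x' = 542.
Then Pb = 1158/7 − (1/7)·542 = 88 and Ps = 80.25 + 0.125·542 = 148.
ΔCS = ½(318 + 542)(120 − 88) = 13760; ΔPS = ½(318 + 542)(148 − 120) = 12040.
Government spending = 60 × 542 = 32520.
Net change = 13760 + 12040 − 32520 = -6720. The loss equals the DWL triangle ½·60·224.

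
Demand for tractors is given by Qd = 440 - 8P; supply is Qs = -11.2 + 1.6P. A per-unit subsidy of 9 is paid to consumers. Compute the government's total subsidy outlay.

Government cost = 684

Pre-subsidy: 440 - 8P = -11.2 + 1.6P gives P* = 47, Q* = 64.
With the rebate, buyers effectively pay Pb = Ps − 9, where Ps is the price sellers receive.
Demand in terms of Ps becomes Qd = 440 − 8(Ps − 9) = 512 - 8Ps. Setting this equal to supply: 512 - 8Ps = -11.2 + 1.6Ps, so Ps = 54.5.
Buyers pay Pb = 54.5 − 9 = 45.5; Q' = -11.2 + 1.6·54.5 = 76.
Government outlay = subsidy × quantity = 9 × 76 = 684.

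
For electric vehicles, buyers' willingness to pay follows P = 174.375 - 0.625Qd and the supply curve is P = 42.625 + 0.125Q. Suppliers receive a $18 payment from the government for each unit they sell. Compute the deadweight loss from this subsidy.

Deadweight loss = $216

Pre-subsidy: 174.375 - 0.625Q = 42.625 + 0.125Q gives Q* = 527/3 and P* = 775/12.
With the subsidy, sellers receive Ps = Pb + 18 for each unit, where Pb is the price buyers pay.
On the curves, Pb = 174.375 - 0.625Q and Ps = 42.625 + 0.125Q; the wedge Ps − Pb = 18 gives 42.625 + 0.125Q − (174.375 - 0.625Q) = 18, so Q' = 599/3.
Then Pb = 174.375 − 0.625·(599/3) = 595/12 and Ps = 42.625 + 0.125·(599/3) = 811/12.
The subsidy expands output by 599/3 − 527/3 = 24 past the efficient level; on those units the gap between marginal cost and willingness to pay runs from 0 up to 18.
DWL = ½ × 18 × 24 = 216.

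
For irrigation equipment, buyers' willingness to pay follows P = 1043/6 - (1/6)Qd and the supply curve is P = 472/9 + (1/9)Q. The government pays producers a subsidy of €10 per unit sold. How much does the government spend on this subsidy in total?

Government cost = €4730

Pre-subsidy: 1043/6 - (1/6)Q = 472/9 + (1/9)Q gives Q* = 437 and P* = 101.
With the subsidy, sellers receive Ps = Pb + 10 for each unit, where Pb is the price buyers pay.
On the curves, Pb = 1043/6 - (1/6)Q and Ps = 472/9 + (1/9)Q; the wedge Ps − Pb = 10 gives 472/9 + (1/9)Q − (1043/6 - (1/6)Q) = 10, so Q' = 473.
Then Pb = 1043/6 − (1/6)·473 = 95 and Ps = 472/9 + (1/9)·473 = 105.
Government outlay = subsidy × quantity = 10 × 473 = 4730.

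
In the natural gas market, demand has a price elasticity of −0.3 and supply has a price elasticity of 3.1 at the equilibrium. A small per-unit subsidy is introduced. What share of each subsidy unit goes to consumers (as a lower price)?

Consumer share = 31/34

For a small subsidy around the equilibrium, the benefit split depends on the relative slopes, which at a point are proportional to the elasticities.
Buyer share = εs/(εs + |εd|) = 3.1/(3.1 + 0.3) = 31/34; seller share = |εd|/(εs + |εd|) = 3/34.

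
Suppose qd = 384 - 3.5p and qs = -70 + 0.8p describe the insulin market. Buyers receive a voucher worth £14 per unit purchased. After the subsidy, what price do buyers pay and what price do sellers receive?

Buyers pay 4428/43; sellers receive 5030/43

Pre-subsidy: 384 - 3.5p = -70 + 0.8p gives p* = 4540/43, q* = 622/43.
With the rebate, buyers effectively pay pb = ps − 14, where ps is the price sellers receive.
Demand in terms of ps becomes qd = 384 − 3.5(ps − 14) = 433 - 3.5ps. Setting this equal to supply: 433 - 3.5ps = -70 + 0.8ps, so ps = 5030/43.
Buyers pay pb = 5030/43 − 14 = 4428/43; q' = -70 + 0.8·(5030/43) = 1014/43.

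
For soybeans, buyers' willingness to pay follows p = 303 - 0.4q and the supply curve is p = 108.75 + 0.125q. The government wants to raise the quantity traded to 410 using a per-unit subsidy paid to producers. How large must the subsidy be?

Required subsidy s = 21 per unit

At q = 410, from the demand curve buyers pay pb = 303 − 0.4·410 = 139; from the supply curve sellers need ps = 108.75 + 0.125·410 = 160.
The subsidy must fill the gap: s = ps − pb = 160 − 139 = 21.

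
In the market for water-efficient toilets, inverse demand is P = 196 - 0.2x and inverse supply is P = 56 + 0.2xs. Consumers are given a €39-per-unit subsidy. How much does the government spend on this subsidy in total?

Pre-subsidy: 196 - 0.2x = 56 + 0.2x gives x* = 350 and P* = 126.
With the rebate, buyers effectively pay Pb = Ps − 39, where Ps is the price sellers receive.
On the curves, Pb = 196 - 0.2x and Ps = 56 + 0.2x; the wedge Ps − Pb = 39 gives 56 + 0.2x − (196 - 0.2x) = 39, so x' = 447.5.
Then Pb = 196 − 0.2·447.5 = 106.5 and Ps = 56 + 0.2·447.5 = 145.5.
Government outlay = subsidy × quantity = 39 × 447.5 = 17452.5.

Government cost = €17452.5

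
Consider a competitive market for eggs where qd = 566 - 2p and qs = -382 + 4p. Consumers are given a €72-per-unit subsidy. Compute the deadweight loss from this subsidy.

Pre-subsidy: 566 - 2p = -382 + 4p gives p* = 158, q* = 250.
With the rebate, buyers effectively pay pb = ps − 72, where ps is the price sellers receive.
Demand in terms of ps becomes qd = 566 − 2(ps − 72) = 710 - 2ps. Setting this equal to supply: 710 - 2ps = -382 + 4ps, so ps = 182.
Buyers pay pb = 182 − 72 = 110; q' = -382 + 4·182 = 346.
The subsidy expands output by 346 − 250 = 96 past the efficient level; on those units the gap between marginal cost and willingness to pay runs from 0 up to 72.
DWL = ½ × 72 × 96 = 3456.

Deadweight loss = €3456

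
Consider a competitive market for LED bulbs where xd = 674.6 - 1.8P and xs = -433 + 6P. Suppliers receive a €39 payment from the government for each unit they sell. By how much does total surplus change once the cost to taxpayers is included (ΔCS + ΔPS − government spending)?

Net change in total surplus = -€1053

Pre-subsidy: 674.6 - 1.8P = -433 + 6P gives P* = 142, x* = 419.
With the subsidy, sellers receive Ps = Pb + 39 for each unit, where Pb is the price buyers pay.
Supply in terms of Pb becomes xs = -433 + 6(Pb + 39) = -199 + 6Pb. Setting this equal to demand: 674.6 - 1.8Pb = -199 + 6Pb, so Pb = 112.
Sellers receive Ps = 112 + 39 = 151; x' = 674.6 − 1.8·112 = 473.
ΔCS = ½(419 + 473)(142 − 112) = 13380; ΔPS = ½(419 + 473)(151 − 142) = 4014.
Government spending = 39 × 473 = 18447.
Net change = 13380 + 4014 − 18447 = -1053. The loss equals the DWL triangle ½·39·54.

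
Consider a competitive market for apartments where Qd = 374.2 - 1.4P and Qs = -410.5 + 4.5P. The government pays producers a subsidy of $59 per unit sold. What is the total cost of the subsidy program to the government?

Government cost = $14809

Pre-subsidy: 374.2 - 1.4P = -410.5 + 4.5P gives P* = 133, Q* = 188.
With the subsidy, sellers receive Ps = Pb + 59 for each unit, where Pb is the price buyers pay.
Supply in terms of Pb becomes Qs = -410.5 + 4.5(Pb + 59) = -145 + 4.5Pb. Setting this equal to demand: 374.2 - 1.4Pb = -145 + 4.5Pb, so Pb = 88.
Sellers receive Ps = 88 + 59 = 147; Q' = 374.2 − 1.4·88 = 251.
Government outlay = subsidy × quantity = 59 × 251 = 14809.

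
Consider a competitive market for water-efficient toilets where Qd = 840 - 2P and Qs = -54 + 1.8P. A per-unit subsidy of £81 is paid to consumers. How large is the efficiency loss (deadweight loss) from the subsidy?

Deadweight loss = 59049/19

Pre-subsidy: 840 - 2P = -54 + 1.8P gives P* = 4470/19, Q* = 7020/19.
With the rebate, buyers effectively pay Pb = Ps − 81, where Ps is the price sellers receive.
Demand in terms of Ps becomes Qd = 840 − 2(Ps − 81) = 1002 - 2Ps. Setting this equal to supply: 1002 - 2Ps = -54 + 1.8Ps, so Ps = 5280/19.
Buyers pay Pb = 5280/19 − 81 = 3741/19; Q' = -54 + 1.8·(5280/19) = 8478/19.
The subsidy expands output by 8478/19 − 7020/19 = 1458/19 past the efficient level; on those units the gap between marginal cost and willingness to pay runs from 0 up to 81.
DWL = ½ × 81 × 1458/19 = 59049/19.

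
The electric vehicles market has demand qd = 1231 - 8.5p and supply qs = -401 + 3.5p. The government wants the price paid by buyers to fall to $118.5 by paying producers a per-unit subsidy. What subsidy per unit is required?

Required subsidy s = $60 per unit

At a buyer price of 118.5, quantity demanded is 1231 − 8.5·118.5 = 223.75.
Sellers supply 223.75 only when they receive ps with -401 + 3.5·ps = 223.75, i.e. ps = 178.5.
s = ps − pb = 178.5 − 118.5 = 60.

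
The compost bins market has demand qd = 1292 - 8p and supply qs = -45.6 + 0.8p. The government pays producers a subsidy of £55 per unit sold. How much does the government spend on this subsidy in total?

Pre-subsidy: 1292 - 8p = -45.6 + 0.8p gives p* = 152, q* = 76.
With the subsidy, sellers receive ps = pb + 55 for each unit, where pb is the price buyers pay.
Supply in terms of pb becomes qs = -45.6 + 0.8(pb + 55) = -1.6 + 0.8pb. Setting this equal to demand: 1292 - 8pb = -1.6 + 0.8pb, so pb = 147.
Sellers receive ps = 147 + 55 = 202; q' = 1292 − 8·147 = 116.
Government outlay = subsidy × quantity = 55 × 116 = 6380.

Government cost = £6380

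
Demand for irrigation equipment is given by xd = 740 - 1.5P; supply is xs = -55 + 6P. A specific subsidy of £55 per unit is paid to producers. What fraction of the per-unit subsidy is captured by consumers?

Pre-subsidy: 740 - 1.5P = -55 + 6P gives P* = 106, x* = 581.
With the subsidy, sellers receive Ps = Pb + 55 for each unit, where Pb is the price buyers pay.
Supply in terms of Pb becomes xs = -55 + 6(Pb + 55) = 275 + 6Pb. Setting this equal to demand: 740 - 1.5Pb = 275 + 6Pb, so Pb = 62.
Sellers receive Ps = 62 + 55 = 117; x' = 740 − 1.5·62 = 647.
Buyers' price falls by P* − Pb = 106 − 62 = 44; sellers' price rises by Ps − P* = 117 − 106 = 11.
So consumers capture 44/55 = 0.8 of each unit of subsidy.

Consumer share = 0.8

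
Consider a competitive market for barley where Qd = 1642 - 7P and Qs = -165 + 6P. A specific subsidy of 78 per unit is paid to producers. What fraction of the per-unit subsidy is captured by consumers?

Pre-subsidy: 1642 - 7P = -165 + 6P gives P* = 139, Q* = 669.
With the subsidy, sellers receive Ps = Pb + 78 for each unit, where Pb is the price buyers pay.
Supply in terms of Pb becomes Qs = -165 + 6(Pb + 78) = 303 + 6Pb. Setting this equal to demand: 1642 - 7Pb = 303 + 6Pb, so Pb = 103.
Sellers receive Ps = 103 + 78 = 181; Q' = 1642 − 7·103 = 921.
Buyers' price falls by P* − Pb = 139 − 103 = 36; sellers' price rises by Ps − P* = 181 − 139 = 42.
So consumers capture 36/78 = 6/13 of each unit of subsidy.

Consumer share = 6/13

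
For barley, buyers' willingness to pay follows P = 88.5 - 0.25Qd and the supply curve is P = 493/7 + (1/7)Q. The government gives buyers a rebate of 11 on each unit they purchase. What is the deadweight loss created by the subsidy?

Pre-subsidy: 88.5 - 0.25Q = 493/7 + (1/7)Q gives Q* = 46 and P* = 77.
With the rebate, buyers effectively pay Pb = Ps − 11, where Ps is the price sellers receive.
On the curves, Pb = 88.5 - 0.25Q and Ps = 493/7 + (1/7)Q; the wedge Ps − Pb = 11 gives 493/7 + (1/7)Q − (88.5 - 0.25Q) = 11, so Q' = 74.
Then Pb = 88.5 − 0.25·74 = 70 and Ps = 493/7 + (1/7)·74 = 81.
The subsidy expands output by 74 − 46 = 28 past the efficient level; on those units the gap between marginal cost and willingness to pay runs from 0 up to 11.
DWL = ½ × 11 × 28 = 154.

Deadweight loss = 154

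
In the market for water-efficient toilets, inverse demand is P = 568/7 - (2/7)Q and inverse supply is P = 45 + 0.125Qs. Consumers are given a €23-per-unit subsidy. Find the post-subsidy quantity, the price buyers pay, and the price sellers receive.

Q' = 144; buyers pay €40; sellers receive €63

Pre-subsidy: 568/7 - (2/7)Q = 45 + 0.125Q gives Q* = 88 and P* = 56.
With the rebate, buyers effectively pay Pb = Ps − 23, where Ps is the price sellers receive.
On the curves, Pb = 568/7 - (2/7)Q and Ps = 45 + 0.125Q; the wedge Ps − Pb = 23 gives 45 + 0.125Q − (568/7 - (2/7)Q) = 23, so Q' = 144.
Then Pb = 568/7 − (2/7)·144 = 40 and Ps = 45 + 0.125·144 = 63.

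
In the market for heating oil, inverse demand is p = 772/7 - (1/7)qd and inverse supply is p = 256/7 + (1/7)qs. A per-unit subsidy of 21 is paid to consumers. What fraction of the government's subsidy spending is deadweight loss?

DWL / government spending = 49/442

Pre-subsidy: 772/7 - (1/7)q = 256/7 + (1/7)q gives q* = 258 and p* = 514/7.
With the rebate, buyers effectively pay pb = ps − 21, where ps is the price sellers receive.
On the curves, pb = 772/7 - (1/7)q and ps = 256/7 + (1/7)q; the wedge ps − pb = 21 gives 256/7 + (1/7)q − (772/7 - (1/7)q) = 21, so q' = 331.5.
Then pb = 772/7 − (1/7)·331.5 = 881/14 and ps = 256/7 + (1/7)·331.5 = 1175/14.
ΔCS = ½(258 + 331.5)(514/7 − 881/14) = 3094.875; ΔPS = ½(258 + 331.5)(1175/14 − 514/7) = 3094.875.
Government spending = 21 × 331.5 = 6961.5.
DWL = ½ × 21 × (331.5 − 258) = 771.75; fraction = 771.75 / 6961.5 = 49/442.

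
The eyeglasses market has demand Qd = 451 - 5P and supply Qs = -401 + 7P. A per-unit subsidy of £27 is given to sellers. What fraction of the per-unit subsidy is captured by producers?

Producer share = 5/12

Pre-subsidy: 451 - 5P = -401 + 7P gives P* = 71, Q* = 96.
With the subsidy, sellers receive Ps = Pb + 27 for each unit, where Pb is the price buyers pay.
Supply in terms of Pb becomes Qs = -401 + 7(Pb + 27) = -212 + 7Pb. Setting this equal to demand: 451 - 5Pb = -212 + 7Pb, so Pb = 55.25.
Sellers receive Ps = 55.25 + 27 = 82.25; Q' = 451 − 5·55.25 = 174.75.
Buyers' price falls by P* − Pb = 71 − 55.25 = 15.75; sellers' price rises by Ps − P* = 82.25 − 71 = 11.25.
So producers capture 11.25/27 = 5/12 of each unit of subsidy.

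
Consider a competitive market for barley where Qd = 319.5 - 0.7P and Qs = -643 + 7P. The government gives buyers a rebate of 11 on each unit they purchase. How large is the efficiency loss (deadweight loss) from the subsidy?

Deadweight loss = 38.5

Pre-subsidy: 319.5 - 0.7P = -643 + 7P gives P* = 125, Q* = 232.
With the rebate, buyers effectively pay Pb = Ps − 11, where Ps is the price sellers receive.
Demand in terms of Ps becomes Qd = 319.5 − 0.7(Ps − 11) = 327.2 - 0.7Ps. Setting this equal to supply: 327.2 - 0.7Ps = -643 + 7Ps, so Ps = 126.
Buyers pay Pb = 126 − 11 = 115; Q' = -643 + 7·126 = 239.
The subsidy expands output by 239 − 232 = 7 past the efficient level; on those units the gap between marginal cost and willingness to pay runs from 0 up to 11.
DWL = ½ × 11 × 7 = 38.5.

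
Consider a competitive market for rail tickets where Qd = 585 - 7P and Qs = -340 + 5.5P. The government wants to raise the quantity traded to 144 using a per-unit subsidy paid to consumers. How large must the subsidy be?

Required subsidy s = 25 per unit

At Q = 144, invert demand for the buyer price: Pb = (585 − 144)/7 = 63; invert supply for the seller price: Ps = (144 − (-340))/5.5 = 88.
The subsidy must fill the gap: s = Ps − Pb = 88 − 63 = 25.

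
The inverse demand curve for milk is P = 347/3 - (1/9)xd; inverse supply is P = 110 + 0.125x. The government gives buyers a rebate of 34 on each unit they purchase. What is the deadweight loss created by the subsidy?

Deadweight loss = 2448

Pre-subsidy: 347/3 - (1/9)x = 110 + 0.125x gives x* = 24 and P* = 113.
With the rebate, buyers effectively pay Pb = Ps − 34, where Ps is the price sellers receive.
On the curves, Pb = 347/3 - (1/9)x and Ps = 110 + 0.125x; the wedge Ps − Pb = 34 gives 110 + 0.125x − (347/3 - (1/9)x) = 34, so x' = 168.
Then Pb = 347/3 − (1/9)·168 = 97 and Ps = 110 + 0.125·168 = 131.
The subsidy expands output by 168 − 24 = 144 past the efficient level; on those units the gap between marginal cost and willingness to pay runs from 0 up to 34.
DWL = ½ × 34 × 144 = 2448.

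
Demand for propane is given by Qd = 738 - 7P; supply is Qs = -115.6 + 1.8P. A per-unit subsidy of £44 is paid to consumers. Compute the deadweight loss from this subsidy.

Deadweight loss = £1386

Pre-subsidy: 738 - 7P = -115.6 + 1.8P gives P* = 97, Q* = 59.
With the rebate, buyers effectively pay Pb = Ps − 44, where Ps is the price sellers receive.
Demand in terms of Ps becomes Qd = 738 − 7(Ps − 44) = 1046 - 7Ps. Setting this equal to supply: 1046 - 7Ps = -115.6 + 1.8Ps, so Ps = 132.
Buyers pay Pb = 132 − 44 = 88; Q' = -115.6 + 1.8·132 = 122.
The subsidy expands output by 122 − 59 = 63 past the efficient level; on those units the gap between marginal cost and willingness to pay runs from 0 up to 44.
DWL = ½ × 44 × 63 = 1386.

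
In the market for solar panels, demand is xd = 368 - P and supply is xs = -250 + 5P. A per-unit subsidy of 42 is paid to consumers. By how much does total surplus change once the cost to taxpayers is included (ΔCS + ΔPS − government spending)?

Pre-subsidy: 368 - P = -250 + 5P gives P* = 103, x* = 265.
With the rebate, buyers effectively pay Pb = Ps − 42, where Ps is the price sellers receive.
Demand in terms of Ps becomes xd = 368 − 1(Ps − 42) = 410 - Ps. Setting this equal to supply: 410 - Ps = -250 + 5Ps, so Ps = 110.
Buyers pay Pb = 110 − 42 = 68; x' = -250 + 5·110 = 300.
ΔCS = ½(265 + 300)(103 − 68) = 9887.5; ΔPS = ½(265 + 300)(110 − 103) = 1977.5.
Government spending = 42 × 300 = 12600.
Net change = 9887.5 + 1977.5 − 12600 = -735. The loss equals the DWL triangle ½·42·35.

Net change in total surplus = -735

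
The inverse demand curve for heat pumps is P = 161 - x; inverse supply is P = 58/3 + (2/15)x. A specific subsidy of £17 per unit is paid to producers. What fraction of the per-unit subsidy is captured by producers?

Pre-subsidy: 161 - x = 58/3 + (2/15)x gives x* = 125 and P* = 36.
With the subsidy, sellers receive Ps = Pb + 17 for each unit, where Pb is the price buyers pay.
On the curves, Pb = 161 - x and Ps = 58/3 + (2/15)x; the wedge Ps − Pb = 17 gives 58/3 + (2/15)x − (161 - x) = 17, so x' = 140.
Then Pb = 161 − 1·140 = 21 and Ps = 58/3 + (2/15)·140 = 38.
Buyers' price falls by P* − Pb = 36 − 21 = 15; sellers' price rises by Ps − P* = 38 − 36 = 2.
So producers capture 2/17 = 2/17 of each unit of subsidy.

Producer share = 2/17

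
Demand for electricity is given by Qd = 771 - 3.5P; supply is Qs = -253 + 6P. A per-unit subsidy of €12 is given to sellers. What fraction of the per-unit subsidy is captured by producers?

Pre-subsidy: 771 - 3.5P = -253 + 6P gives P* = 2048/19, Q* = 7481/19.
With the subsidy, sellers receive Ps = Pb + 12 for each unit, where Pb is the price buyers pay.
Supply in terms of Pb becomes Qs = -253 + 6(Pb + 12) = -181 + 6Pb. Setting this equal to demand: 771 - 3.5Pb = -181 + 6Pb, so Pb = 1904/19.
Sellers receive Ps = 1904/19 + 12 = 2132/19; Q' = 771 − 3.5·(1904/19) = 7985/19.
Buyers' price falls by P* − Pb = 2048/19 − 1904/19 = 144/19; sellers' price rises by Ps − P* = 2132/19 − 2048/19 = 84/19.
So producers capture (84/19)/12 = 7/19 of each unit of subsidy.

Producer share = 7/19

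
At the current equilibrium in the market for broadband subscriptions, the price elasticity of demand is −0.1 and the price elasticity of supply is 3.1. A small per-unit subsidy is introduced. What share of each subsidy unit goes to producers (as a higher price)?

Producer share = 0.03125

For a small subsidy around the equilibrium, the benefit split depends on the relative slopes, which at a point are proportional to the elasticities.
Buyer share = εs/(εs + |εd|) = 3.1/(3.1 + 0.1) = 0.96875; seller share = |εd|/(εs + |εd|) = 0.03125.
So producers capture 0.03125 of the subsidy.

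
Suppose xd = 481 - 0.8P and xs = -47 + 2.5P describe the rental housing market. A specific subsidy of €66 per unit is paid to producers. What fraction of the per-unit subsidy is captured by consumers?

Consumer share = 25/33

Pre-subsidy: 481 - 0.8P = -47 + 2.5P gives P* = 160, x* = 353.
With the subsidy, sellers receive Ps = Pb + 66 for each unit, where Pb is the price buyers pay.
Supply in terms of Pb becomes xs = -47 + 2.5(Pb + 66) = 118 + 2.5Pb. Setting this equal to demand: 481 - 0.8Pb = 118 + 2.5Pb, so Pb = 110.
Sellers receive Ps = 110 + 66 = 176; x' = 481 − 0.8·110 = 393.
Buyers' price falls by P* − Pb = 160 − 110 = 50; sellers' price rises by Ps − P* = 176 − 160 = 16.
So consumers capture 50/66 = 25/33 of each unit of subsidy.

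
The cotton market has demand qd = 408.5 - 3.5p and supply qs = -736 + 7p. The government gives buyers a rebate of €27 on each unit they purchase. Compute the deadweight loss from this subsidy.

Deadweight loss = €850.5

Pre-subsidy: 408.5 - 3.5p = -736 + 7p gives p* = 109, q* = 27.
With the rebate, buyers effectively pay pb = ps − 27, where ps is the price sellers receive.
Demand in terms of ps becomes qd = 408.5 − 3.5(ps − 27) = 503 - 3.5ps. Setting this equal to supply: 503 - 3.5ps = -736 + 7ps, so ps = 118.
Buyers pay pb = 118 − 27 = 91; q' = -736 + 7·118 = 90.
The subsidy expands output by 90 − 27 = 63 past the efficient level; on those units the gap between marginal cost and willingness to pay runs from 0 up to 27.
DWL = ½ × 27 × 63 = 850.5.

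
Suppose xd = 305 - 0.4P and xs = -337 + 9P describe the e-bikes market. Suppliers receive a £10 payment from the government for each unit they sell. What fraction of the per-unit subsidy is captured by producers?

Pre-subsidy: 305 - 0.4P = -337 + 9P gives P* = 3210/47, x* = 13051/47.
With the subsidy, sellers receive Ps = Pb + 10 for each unit, where Pb is the price buyers pay.
Supply in terms of Pb becomes xs = -337 + 9(Pb + 10) = -247 + 9Pb. Setting this equal to demand: 305 - 0.4Pb = -247 + 9Pb, so Pb = 2760/47.
Sellers receive Ps = 2760/47 + 10 = 3230/47; x' = 305 − 0.4·(2760/47) = 13231/47.
Buyers' price falls by P* − Pb = 3210/47 − 2760/47 = 450/47; sellers' price rises by Ps − P* = 3230/47 − 3210/47 = 20/47.
So producers capture (20/47)/10 = 2/47 of each unit of subsidy.

Producer share = 2/47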